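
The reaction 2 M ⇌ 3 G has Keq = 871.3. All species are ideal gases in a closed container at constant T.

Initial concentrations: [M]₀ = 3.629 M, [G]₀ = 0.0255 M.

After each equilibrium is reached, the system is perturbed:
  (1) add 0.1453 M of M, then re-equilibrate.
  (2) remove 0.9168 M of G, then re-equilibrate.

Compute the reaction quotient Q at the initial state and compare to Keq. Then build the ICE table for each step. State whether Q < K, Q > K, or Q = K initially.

Q₀ = 1.2591e-06 vs Keq = 871.3 ⇒ Q<K, forward
Step 1:
                  M         G
  Initial     3.629    0.0255
  Change      -3.26      4.89
  Equil      0.3692     4.915
  solve Keq expr → x = 1.63; check Q = 871.3
Then add 0.1453 M of M.
Step 2:
                  M         G
  Initial    0.5145     4.915
  Change    -0.1241    0.1862
  Equil      0.3903     5.101
  solve Keq expr → x = 0.06206; check Q = 871.3
Then remove 0.9168 M of G.
Step 3:
                  M         G
  Initial    0.3903     4.185
  Change   -0.08672    0.1301
  Equil      0.3036     4.315
  solve Keq expr → x = 0.04336; check Q = 871.3

Q₀ = 1.2591e-06; Q < K (proceeds forward)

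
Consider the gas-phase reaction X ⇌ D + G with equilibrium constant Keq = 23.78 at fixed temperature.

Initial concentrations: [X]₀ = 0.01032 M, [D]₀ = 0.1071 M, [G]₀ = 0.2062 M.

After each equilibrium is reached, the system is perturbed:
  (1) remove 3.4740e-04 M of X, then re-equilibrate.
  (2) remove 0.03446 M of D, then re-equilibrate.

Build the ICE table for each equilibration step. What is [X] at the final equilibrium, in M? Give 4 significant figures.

Q₀ = 2.14 vs Keq = 23.78 ⇒ Q<K, forward
Step 1:
                   X          D          G
  Initial    0.01032     0.1071     0.2062
  Change   -0.009266   0.009266   0.009266
  Equil     0.001054     0.1164     0.2155
  solve Keq expr → x = 0.009266; check Q = 23.78
Then remove 3.4740e-04 M of X.
Step 2:
                   X          D          G
  Initial 7.0696e-04     0.1164     0.2155
  Change  3.4262e-04 -3.4262e-04 -3.4262e-04
  Equil      0.00105      0.116     0.2151
  solve Keq expr → x = -3.4262e-04; check Q = 23.78
Then remove 0.03446 M of D.
Step 3:
                   X          D          G
  Initial    0.00105    0.08156     0.2151
  Change  -3.0789e-04 3.0789e-04 3.0789e-04
  Equil   7.4170e-04    0.08187     0.2154
  solve Keq expr → x = 3.0789e-04; check Q = 23.78

[X]_eq = 7.4170e-04 M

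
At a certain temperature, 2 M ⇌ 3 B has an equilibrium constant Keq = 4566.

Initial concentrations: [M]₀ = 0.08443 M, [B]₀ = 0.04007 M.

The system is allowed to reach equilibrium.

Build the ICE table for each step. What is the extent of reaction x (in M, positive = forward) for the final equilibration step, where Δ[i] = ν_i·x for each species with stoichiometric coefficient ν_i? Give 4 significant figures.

x = 0.04172 M

Q₀ = 0.009025 vs Keq = 4566 ⇒ Q<K, forward
Step 1:
                   M          B
  Initial    0.08443    0.04007
  Change    -0.08344     0.1252
  Equil   9.9390e-04     0.1652
  solve Keq expr → x = 0.04172; check Q = 4566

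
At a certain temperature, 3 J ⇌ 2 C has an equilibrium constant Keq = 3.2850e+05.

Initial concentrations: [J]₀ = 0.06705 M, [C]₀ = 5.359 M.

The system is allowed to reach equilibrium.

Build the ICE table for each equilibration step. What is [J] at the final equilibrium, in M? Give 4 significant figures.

Q₀ = 9.5273e+04 vs Keq = 3.2850e+05 ⇒ Q<K, forward
Step 1:
                   J          C
  Initial    0.06705      5.359
  Change    -0.02258    0.01506
  Equil      0.04447      5.374
  solve Keq expr → x = 0.007528; check Q = 3.2850e+05

[J]_eq = 0.04447 M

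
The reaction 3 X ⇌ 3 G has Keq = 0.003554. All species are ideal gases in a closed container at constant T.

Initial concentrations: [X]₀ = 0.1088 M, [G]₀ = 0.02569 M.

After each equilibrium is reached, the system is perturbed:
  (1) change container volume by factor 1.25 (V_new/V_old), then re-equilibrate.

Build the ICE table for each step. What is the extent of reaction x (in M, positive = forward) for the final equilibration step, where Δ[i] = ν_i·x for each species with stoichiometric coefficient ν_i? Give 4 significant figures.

x = 0 M

Q₀ = 0.01316 vs Keq = 0.003554 ⇒ Q>K, reverse
Step 1:
                    X           G
  init         0.1088     0.02569
  Δ          0.007883   -0.007883
  eq           0.1167     0.01781
  solve Keq expr → x = -0.002628; check Q = 0.003554
Then change container volume by factor 1.25 (V_new/V_old).
Step 2:
                    X           G
  init        0.09335     0.01425
  Δ                 0           0
  eq          0.09335     0.01425
  solve Keq expr → x = 0; check Q = 0.003554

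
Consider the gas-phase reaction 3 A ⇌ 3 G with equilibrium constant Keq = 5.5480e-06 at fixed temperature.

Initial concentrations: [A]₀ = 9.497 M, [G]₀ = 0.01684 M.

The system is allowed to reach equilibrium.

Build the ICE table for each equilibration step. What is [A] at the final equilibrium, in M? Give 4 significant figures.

Q₀ = 5.5753e-09 vs Keq = 5.5480e-06 ⇒ Q<K, forward
Step 1:
                  A         G
  Initial     9.497   0.01684
  Change    -0.1487    0.1487
  Equil       9.348    0.1655
  solve Keq expr → x = 0.04955; check Q = 5.5480e-06

[A]_eq = 9.348 M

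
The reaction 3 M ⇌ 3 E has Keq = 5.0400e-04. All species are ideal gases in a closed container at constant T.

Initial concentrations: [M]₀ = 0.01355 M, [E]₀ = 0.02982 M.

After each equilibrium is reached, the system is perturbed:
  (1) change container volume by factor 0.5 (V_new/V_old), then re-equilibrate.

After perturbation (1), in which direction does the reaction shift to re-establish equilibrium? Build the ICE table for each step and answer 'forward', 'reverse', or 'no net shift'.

Q₀ = 10.66 vs Keq = 5.0400e-04 ⇒ Q>K, reverse
Step 1:
                    M           E
  Initial     0.01355     0.02982
  Change      0.02662    -0.02662
  Equil       0.04017    0.003197
  solve Keq expr → x = -0.008874; check Q = 5.0400e-04
Then change container volume by factor 0.5 (V_new/V_old).
Step 2:
                    M           E
  Initial     0.08035    0.006394
  Change            0           0
  Equil       0.08035    0.006394
  solve Keq expr → x = 0; check Q = 5.0400e-04

Direction: no net shift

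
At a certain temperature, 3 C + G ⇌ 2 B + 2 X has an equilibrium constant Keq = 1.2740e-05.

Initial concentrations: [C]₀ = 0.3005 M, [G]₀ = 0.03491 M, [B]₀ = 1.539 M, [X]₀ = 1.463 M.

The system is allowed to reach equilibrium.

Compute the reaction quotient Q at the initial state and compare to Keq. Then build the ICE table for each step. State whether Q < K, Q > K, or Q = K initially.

Q₀ = 5352; Q > K (proceeds reverse)

Q₀ = 5352 vs Keq = 1.2740e-05 ⇒ Q>K, reverse
Step 1:
                   C          G          B          X
  I           0.3005    0.03491      1.539      1.463
  C            2.083     0.6942     -1.388     -1.388
  E            2.383     0.7292     0.1505    0.07451
  solve Keq expr → x = -0.6942; check Q = 1.2740e-05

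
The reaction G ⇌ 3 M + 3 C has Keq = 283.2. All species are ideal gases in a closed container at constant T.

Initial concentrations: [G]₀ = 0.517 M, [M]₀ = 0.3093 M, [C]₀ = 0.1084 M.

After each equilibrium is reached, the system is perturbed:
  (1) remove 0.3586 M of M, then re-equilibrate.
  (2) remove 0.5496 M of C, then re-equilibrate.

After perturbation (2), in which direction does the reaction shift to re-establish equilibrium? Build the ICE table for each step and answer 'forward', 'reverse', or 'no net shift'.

Direction: forward

Q₀ = 7.2902e-05 vs Keq = 283.2 ⇒ Q<K, forward
Step 1:
                    G           M           C
  I             0.517      0.3093      0.1084
  C           -0.4605       1.382       1.382
  E           0.05647       1.691        1.49
  solve Keq expr → x = 0.4605; check Q = 283.2
Then remove 0.3586 M of M.
Step 2:
                    G           M           C
  I           0.05647       1.332        1.49
  C          -0.02068     0.06205     0.06205
  E           0.03579       1.394       1.552
  solve Keq expr → x = 0.02068; check Q = 283.2
Then remove 0.5496 M of C.
Step 3:
                    G           M           C
  I           0.03579       1.394       1.002
  C          -0.02231     0.06694     0.06694
  E           0.01347       1.461       1.069
  solve Keq expr → x = 0.02231; check Q = 283.2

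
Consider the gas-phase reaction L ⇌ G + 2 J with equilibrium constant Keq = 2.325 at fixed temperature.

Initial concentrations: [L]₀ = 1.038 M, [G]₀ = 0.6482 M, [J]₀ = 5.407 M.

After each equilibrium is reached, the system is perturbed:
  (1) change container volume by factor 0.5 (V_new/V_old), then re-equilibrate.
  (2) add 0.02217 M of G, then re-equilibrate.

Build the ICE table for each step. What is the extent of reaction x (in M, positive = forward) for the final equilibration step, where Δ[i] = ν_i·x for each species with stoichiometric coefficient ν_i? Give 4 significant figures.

Q₀ = 18.26 vs Keq = 2.325 ⇒ Q>K, reverse
Step 1:
                  L         G         J
  I           1.038    0.6482     5.407
  C           0.472    -0.472   -0.9439
  E            1.51    0.1762     4.463
  solve Keq expr → x = -0.472; check Q = 2.325
Then change container volume by factor 0.5 (V_new/V_old).
Step 2:
                  L         G         J
  I            3.02    0.3525     8.926
  C          0.2458   -0.2458   -0.4915
  E           3.266    0.1067     8.435
  solve Keq expr → x = -0.2458; check Q = 2.325
Then add 0.02217 M of G.
Step 3:
                  L         G         J
  I           3.266    0.1289     8.435
  C         0.02045  -0.02045   -0.0409
  E           3.286    0.1084     8.394
  solve Keq expr → x = -0.02045; check Q = 2.325

x = -0.02045 M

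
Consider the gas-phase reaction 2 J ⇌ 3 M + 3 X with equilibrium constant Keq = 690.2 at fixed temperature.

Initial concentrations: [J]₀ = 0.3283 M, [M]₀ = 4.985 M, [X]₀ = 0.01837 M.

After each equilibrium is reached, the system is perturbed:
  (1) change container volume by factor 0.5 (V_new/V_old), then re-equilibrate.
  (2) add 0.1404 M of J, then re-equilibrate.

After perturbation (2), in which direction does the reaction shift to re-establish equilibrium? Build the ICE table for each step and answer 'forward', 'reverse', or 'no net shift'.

Direction: forward

Q₀ = 0.007125 vs Keq = 690.2 ⇒ Q<K, forward
Step 1:
                   J          M          X
  Initial     0.3283      4.985    0.01837
  Change     -0.2274     0.3412     0.3412
  Equil       0.1009      5.326     0.3595
  solve Keq expr → x = 0.1137; check Q = 690.2
Then change container volume by factor 0.5 (V_new/V_old).
Step 2:
                   J          M          X
  Initial     0.2017      10.65     0.7191
  Change      0.1805    -0.2707    -0.2707
  Equil       0.3822      10.38     0.4483
  solve Keq expr → x = -0.09024; check Q = 690.2
Then add 0.1404 M of J.
Step 3:
                   J          M          X
  Initial     0.5226      10.38     0.4483
  Change    -0.04541    0.06811    0.06811
  Equil       0.4772      10.45     0.5164
  solve Keq expr → x = 0.0227; check Q = 690.2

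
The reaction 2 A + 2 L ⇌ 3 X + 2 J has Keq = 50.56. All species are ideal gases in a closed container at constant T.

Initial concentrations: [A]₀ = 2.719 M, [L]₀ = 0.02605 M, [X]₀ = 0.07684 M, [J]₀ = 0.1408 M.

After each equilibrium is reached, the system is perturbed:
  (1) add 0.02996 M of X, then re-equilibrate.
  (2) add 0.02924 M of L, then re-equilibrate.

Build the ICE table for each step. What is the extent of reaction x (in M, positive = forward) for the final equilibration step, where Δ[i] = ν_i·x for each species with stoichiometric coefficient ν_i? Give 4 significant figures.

x = 0.01444 M

Q₀ = 0.001793 vs Keq = 50.56 ⇒ Q<K, forward
Step 1:
                  A         L         X         J
  init        2.719   0.02605   0.07684    0.1408
  Δ        -0.02571  -0.02571   0.03856   0.02571
  eq          2.693 3.4086e-04    0.1154    0.1665
  solve Keq expr → x = 0.01285; check Q = 50.56
Then add 0.02996 M of X.
Step 2:
                  A         L         X         J
  init        2.693 3.4086e-04    0.1454    0.1665
  Δ       1.3954e-04 1.3954e-04 -2.0932e-04 -1.3954e-04
  eq          2.693 4.8041e-04    0.1452    0.1664
  solve Keq expr → x = -6.9772e-05; check Q = 50.56
Then add 0.02924 M of L.
Step 3:
                  A         L         X         J
  init        2.693   0.02972    0.1452    0.1664
  Δ        -0.02888  -0.02888   0.04332   0.02888
  eq          2.665 8.4318e-04    0.1885    0.1952
  solve Keq expr → x = 0.01444; check Q = 50.56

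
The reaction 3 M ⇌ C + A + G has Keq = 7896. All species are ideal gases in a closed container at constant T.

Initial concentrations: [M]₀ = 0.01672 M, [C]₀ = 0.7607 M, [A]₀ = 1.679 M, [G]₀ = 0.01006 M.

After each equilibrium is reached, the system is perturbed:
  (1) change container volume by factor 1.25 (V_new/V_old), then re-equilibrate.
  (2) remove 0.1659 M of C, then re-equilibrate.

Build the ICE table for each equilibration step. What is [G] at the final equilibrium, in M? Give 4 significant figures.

[G]_eq = 0.009519 M

Q₀ = 2749 vs Keq = 7896 ⇒ Q<K, forward
Step 1:
                   M          C          A          G
  Initial    0.01672     0.7607      1.679    0.01006
  Change     -0.0044   0.001467   0.001467   0.001467
  Equil      0.01232     0.7622       1.68    0.01153
  solve Keq expr → x = 0.001467; check Q = 7896
Then change container volume by factor 1.25 (V_new/V_old).
Step 2:
                   M          C          A          G
  Initial   0.009856     0.6097      1.344   0.009221
  Change           0          0          0          0
  Equil     0.009856     0.6097      1.344   0.009221
  solve Keq expr → x = 0; check Q = 7896
Then remove 0.1659 M of C.
Step 3:
                   M          C          A          G
  Initial   0.009856     0.4438      1.344   0.009221
  Change  -8.9293e-04 2.9764e-04 2.9764e-04 2.9764e-04
  Equil     0.008963     0.4441      1.345   0.009519
  solve Keq expr → x = 2.9764e-04; check Q = 7896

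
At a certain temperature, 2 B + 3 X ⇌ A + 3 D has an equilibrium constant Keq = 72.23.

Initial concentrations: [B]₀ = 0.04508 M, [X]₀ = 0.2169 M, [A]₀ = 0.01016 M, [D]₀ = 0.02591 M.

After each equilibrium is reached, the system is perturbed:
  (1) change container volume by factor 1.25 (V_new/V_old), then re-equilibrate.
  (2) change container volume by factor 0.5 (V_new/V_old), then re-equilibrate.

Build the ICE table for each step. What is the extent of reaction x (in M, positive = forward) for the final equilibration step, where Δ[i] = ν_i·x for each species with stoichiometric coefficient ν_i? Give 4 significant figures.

Q₀ = 0.008522 vs Keq = 72.23 ⇒ Q<K, forward
Step 1:
                    B           X           A           D
  I           0.04508      0.2169     0.01016     0.02591
  C          -0.03769    -0.05654     0.01885     0.05654
  E          0.007388      0.1604     0.02901     0.08245
  solve Keq expr → x = 0.01885; check Q = 72.23
Then change container volume by factor 1.25 (V_new/V_old).
Step 2:
                    B           X           A           D
  I           0.00591      0.1283      0.0232     0.06596
  C        4.9565e-04  7.4347e-04 -2.4782e-04 -7.4347e-04
  E          0.006406       0.129     0.02296     0.06522
  solve Keq expr → x = -2.4782e-04; check Q = 72.23
Then change container volume by factor 0.5 (V_new/V_old).
Step 3:
                    B           X           A           D
  I           0.01281      0.2581     0.04591      0.1304
  C         -0.002898   -0.004346    0.001449    0.004346
  E          0.009914      0.2537     0.04736      0.1348
  solve Keq expr → x = 0.001449; check Q = 72.23

x = 0.001449 M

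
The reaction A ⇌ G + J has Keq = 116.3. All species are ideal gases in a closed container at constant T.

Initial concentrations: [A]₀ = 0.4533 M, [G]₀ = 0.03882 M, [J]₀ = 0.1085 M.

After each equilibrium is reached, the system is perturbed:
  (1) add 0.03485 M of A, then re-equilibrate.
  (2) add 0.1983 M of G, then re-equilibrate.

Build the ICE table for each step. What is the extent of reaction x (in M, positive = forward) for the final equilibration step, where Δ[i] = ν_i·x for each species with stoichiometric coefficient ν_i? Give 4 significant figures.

Q₀ = 0.009292 vs Keq = 116.3 ⇒ Q<K, forward
Step 1:
                   A          G          J
  init        0.4533    0.03882     0.1085
  Δ          -0.4509     0.4509     0.4509
  eq        0.002356     0.4898     0.5594
  solve Keq expr → x = 0.4509; check Q = 116.3
Then add 0.03485 M of A.
Step 2:
                   A          G          J
  init       0.03721     0.4898     0.5594
  Δ         -0.03453    0.03453    0.03453
  eq        0.002678     0.5243      0.594
  solve Keq expr → x = 0.03453; check Q = 116.3
Then add 0.1983 M of G.
Step 3:
                   A          G          J
  init      0.002678     0.7226      0.594
  Δ         0.001001  -0.001001  -0.001001
  eq        0.003679     0.7216      0.593
  solve Keq expr → x = -0.001001; check Q = 116.3

x = -0.001001 M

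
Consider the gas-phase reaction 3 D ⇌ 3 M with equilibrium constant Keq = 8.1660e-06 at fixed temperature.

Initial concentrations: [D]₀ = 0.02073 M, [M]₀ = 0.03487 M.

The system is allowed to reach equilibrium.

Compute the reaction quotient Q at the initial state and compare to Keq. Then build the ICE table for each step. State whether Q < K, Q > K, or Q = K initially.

Q₀ = 4.759; Q > K (proceeds reverse)

Q₀ = 4.759 vs Keq = 8.1660e-06 ⇒ Q>K, reverse
Step 1:
                   D          M
  I          0.02073    0.03487
  C          0.03377   -0.03377
  E           0.0545   0.001098
  solve Keq expr → x = -0.01126; check Q = 8.1660e-06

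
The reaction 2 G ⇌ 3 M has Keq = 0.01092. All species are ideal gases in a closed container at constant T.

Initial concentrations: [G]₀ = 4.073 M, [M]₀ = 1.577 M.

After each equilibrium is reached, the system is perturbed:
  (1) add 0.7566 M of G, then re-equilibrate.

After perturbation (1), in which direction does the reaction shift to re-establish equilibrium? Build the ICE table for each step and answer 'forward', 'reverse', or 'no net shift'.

Direction: forward

Q₀ = 0.2364 vs Keq = 0.01092 ⇒ Q>K, reverse
Step 1:
                   G          M
  Initial      4.073      1.577
  Change      0.6358    -0.9537
  Equil        4.709     0.6233
  solve Keq expr → x = -0.3179; check Q = 0.01092
Then add 0.7566 M of G.
Step 2:
                   G          M
  Initial      5.465     0.6233
  Change    -0.04109    0.06164
  Equil        5.424     0.6849
  solve Keq expr → x = 0.02055; check Q = 0.01092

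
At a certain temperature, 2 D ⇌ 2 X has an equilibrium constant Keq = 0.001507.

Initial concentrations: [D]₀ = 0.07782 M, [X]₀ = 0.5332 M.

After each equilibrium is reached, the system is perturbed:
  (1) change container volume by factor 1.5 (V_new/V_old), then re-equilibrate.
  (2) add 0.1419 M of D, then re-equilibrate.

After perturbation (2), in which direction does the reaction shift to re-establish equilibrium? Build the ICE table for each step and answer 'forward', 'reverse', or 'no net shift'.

Direction: forward

Q₀ = 46.95 vs Keq = 0.001507 ⇒ Q>K, reverse
Step 1:
                   D          X
  init       0.07782     0.5332
  Δ           0.5104    -0.5104
  eq          0.5882    0.02283
  solve Keq expr → x = -0.2552; check Q = 0.001507
Then change container volume by factor 1.5 (V_new/V_old).
Step 2:
                   D          X
  init        0.3921    0.01522
  Δ                0          0
  eq          0.3921    0.01522
  solve Keq expr → x = 0; check Q = 0.001507
Then add 0.1419 M of D.
Step 3:
                   D          X
  init         0.534    0.01522
  Δ        -0.005303   0.005303
  eq          0.5287    0.02053
  solve Keq expr → x = 0.002651; check Q = 0.001507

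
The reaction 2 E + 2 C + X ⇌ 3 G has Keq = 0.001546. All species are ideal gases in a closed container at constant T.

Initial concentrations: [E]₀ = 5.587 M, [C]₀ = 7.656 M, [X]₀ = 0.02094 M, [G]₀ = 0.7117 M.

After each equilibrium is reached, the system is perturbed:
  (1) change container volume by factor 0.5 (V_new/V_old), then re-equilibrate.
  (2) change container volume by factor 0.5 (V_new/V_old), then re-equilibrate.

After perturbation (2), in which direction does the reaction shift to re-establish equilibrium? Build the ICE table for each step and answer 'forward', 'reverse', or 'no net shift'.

Direction: forward

Q₀ = 0.009409 vs Keq = 0.001546 ⇒ Q>K, reverse
Step 1:
                  E         C         X         G
  init        5.587     7.656   0.02094    0.7117
  Δ         0.08829   0.08829   0.04415   -0.1324
  eq          5.675     7.744   0.06509    0.5793
  solve Keq expr → x = -0.04415; check Q = 0.001546
Then change container volume by factor 0.5 (V_new/V_old).
Step 2:
                  E         C         X         G
  init        11.35     15.49    0.1302     1.159
  Δ         -0.1459   -0.1459  -0.07297    0.2189
  eq           11.2     15.34    0.0572     1.377
  solve Keq expr → x = 0.07297; check Q = 0.001546
Then change container volume by factor 0.5 (V_new/V_old).
Step 3:
                  E         C         X         G
  init        22.41     30.69    0.1144     2.755
  Δ         -0.1542   -0.1542   -0.0771    0.2313
  eq          22.26     30.53   0.03731     2.986
  solve Keq expr → x = 0.0771; check Q = 0.001546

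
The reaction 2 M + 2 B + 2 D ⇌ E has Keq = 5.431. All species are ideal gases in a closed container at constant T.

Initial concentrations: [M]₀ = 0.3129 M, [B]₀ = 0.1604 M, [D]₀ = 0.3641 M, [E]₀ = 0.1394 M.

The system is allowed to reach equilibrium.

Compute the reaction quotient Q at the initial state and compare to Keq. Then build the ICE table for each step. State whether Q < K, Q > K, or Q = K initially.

Q₀ = 417.4 vs Keq = 5.431 ⇒ Q>K, reverse
Step 1:
                    M           B           D           E
  I            0.3129      0.1604      0.3641      0.1394
  C            0.1837      0.1837      0.1837    -0.09183
  E            0.4966      0.3441      0.5478     0.04757
  solve Keq expr → x = -0.09183; check Q = 5.431

Q₀ = 417.4; Q > K (proceeds reverse)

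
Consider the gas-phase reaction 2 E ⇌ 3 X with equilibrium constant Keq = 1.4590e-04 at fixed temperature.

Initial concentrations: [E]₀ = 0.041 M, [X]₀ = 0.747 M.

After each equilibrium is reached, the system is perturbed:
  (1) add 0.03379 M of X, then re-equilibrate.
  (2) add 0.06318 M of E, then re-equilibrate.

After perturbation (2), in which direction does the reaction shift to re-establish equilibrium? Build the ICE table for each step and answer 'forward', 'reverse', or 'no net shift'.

Direction: forward

Q₀ = 248 vs Keq = 1.4590e-04 ⇒ Q>K, reverse
Step 1:
                   E          X
  Initial      0.041      0.747
  Change      0.4754    -0.7131
  Equil       0.5164    0.03389
  solve Keq expr → x = -0.2377; check Q = 1.4590e-04
Then add 0.03379 M of X.
Step 2:
                   E          X
  Initial     0.5164    0.06768
  Change     0.02189   -0.03284
  Equil       0.5383    0.03484
  solve Keq expr → x = -0.01095; check Q = 1.4590e-04
Then add 0.06318 M of E.
Step 3:
                   E          X
  Initial     0.6015    0.03484
  Change   -0.001735   0.002603
  Equil       0.5997    0.03744
  solve Keq expr → x = 8.6764e-04; check Q = 1.4590e-04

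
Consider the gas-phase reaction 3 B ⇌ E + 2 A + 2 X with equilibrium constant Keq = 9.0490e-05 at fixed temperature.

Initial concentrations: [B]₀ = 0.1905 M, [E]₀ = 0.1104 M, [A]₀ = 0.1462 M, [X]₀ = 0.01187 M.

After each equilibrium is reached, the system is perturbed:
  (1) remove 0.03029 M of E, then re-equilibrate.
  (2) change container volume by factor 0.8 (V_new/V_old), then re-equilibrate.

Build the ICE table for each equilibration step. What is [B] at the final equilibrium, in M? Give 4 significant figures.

Q₀ = 4.8093e-05 vs Keq = 9.0490e-05 ⇒ Q<K, forward
Step 1:
                  B         E         A         X
  I          0.1905    0.1104    0.1462   0.01187
  C       -0.004976  0.001659  0.003317  0.003317
  E          0.1855    0.1121    0.1495   0.01519
  solve Keq expr → x = 0.001659; check Q = 9.0490e-05
Then remove 0.03029 M of E.
Step 2:
                  B         E         A         X
  I          0.1855   0.08177    0.1495   0.01519
  C       -0.002814 9.3798e-04  0.001876  0.001876
  E          0.1827   0.08271    0.1514   0.01706
  solve Keq expr → x = 9.3798e-04; check Q = 9.0490e-05
Then change container volume by factor 0.8 (V_new/V_old).
Step 3:
                  B         E         A         X
  I          0.2284    0.1034    0.1892   0.02133
  C        0.004894 -0.001631 -0.003262 -0.003262
  E          0.2333    0.1018     0.186   0.01807
  solve Keq expr → x = -0.001631; check Q = 9.0490e-05

[B]_eq = 0.2333 M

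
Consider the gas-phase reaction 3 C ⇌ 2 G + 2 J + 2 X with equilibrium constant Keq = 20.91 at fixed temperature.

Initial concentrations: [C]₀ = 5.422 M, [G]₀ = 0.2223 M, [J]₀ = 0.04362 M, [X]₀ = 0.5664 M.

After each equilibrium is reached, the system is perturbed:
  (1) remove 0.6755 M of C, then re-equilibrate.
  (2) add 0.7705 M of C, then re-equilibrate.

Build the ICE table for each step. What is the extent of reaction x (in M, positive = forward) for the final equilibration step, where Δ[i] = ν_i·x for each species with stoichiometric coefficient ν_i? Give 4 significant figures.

x = 0.1199 M

Q₀ = 1.8924e-07 vs Keq = 20.91 ⇒ Q<K, forward
Step 1:
                    C           G           J           X
  Initial       5.422      0.2223     0.04362      0.5664
  Change       -3.259       2.173       2.173       2.173
  Equil         2.163       2.395       2.217       2.739
  solve Keq expr → x = 1.086; check Q = 20.91
Then remove 0.6755 M of C.
Step 2:
                    C           G           J           X
  Initial       1.487       2.395       2.217       2.739
  Change       0.3164      -0.211      -0.211      -0.211
  Equil         1.804       2.184       2.006       2.528
  solve Keq expr → x = -0.1055; check Q = 20.91
Then add 0.7705 M of C.
Step 3:
                    C           G           J           X
  Initial       2.574       2.184       2.006       2.528
  Change      -0.3598      0.2398      0.2398      0.2398
  Equil         2.214       2.424       2.245       2.768
  solve Keq expr → x = 0.1199; check Q = 20.91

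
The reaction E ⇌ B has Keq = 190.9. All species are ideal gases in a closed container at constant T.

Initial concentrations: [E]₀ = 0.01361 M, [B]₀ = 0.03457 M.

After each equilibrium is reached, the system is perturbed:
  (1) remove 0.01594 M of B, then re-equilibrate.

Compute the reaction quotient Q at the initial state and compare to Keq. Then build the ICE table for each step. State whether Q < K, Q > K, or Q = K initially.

Q₀ = 2.54; Q < K (proceeds forward)

Q₀ = 2.54 vs Keq = 190.9 ⇒ Q<K, forward
Step 1:
                   E          B
  init       0.01361    0.03457
  Δ         -0.01336    0.01336
  eq      2.5107e-04    0.04793
  solve Keq expr → x = 0.01336; check Q = 190.9
Then remove 0.01594 M of B.
Step 2:
                   E          B
  init    2.5107e-04    0.03199
  Δ       -8.3064e-05 8.3064e-05
  eq      1.6800e-04    0.03207
  solve Keq expr → x = 8.3064e-05; check Q = 190.9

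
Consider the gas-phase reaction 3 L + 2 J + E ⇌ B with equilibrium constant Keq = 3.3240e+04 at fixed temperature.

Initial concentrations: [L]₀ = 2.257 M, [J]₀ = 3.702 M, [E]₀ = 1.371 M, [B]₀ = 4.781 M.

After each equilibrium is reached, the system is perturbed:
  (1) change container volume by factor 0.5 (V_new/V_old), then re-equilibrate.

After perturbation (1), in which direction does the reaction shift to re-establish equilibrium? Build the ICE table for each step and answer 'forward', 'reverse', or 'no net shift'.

Direction: forward

Q₀ = 0.02213 vs Keq = 3.3240e+04 ⇒ Q<K, forward
Step 1:
                   L          J          E          B
  init         2.257      3.702      1.371      4.781
  Δ           -2.219      -1.48    -0.7398     0.7398
  eq         0.03763      2.222     0.6312      5.521
  solve Keq expr → x = 0.7398; check Q = 3.3240e+04
Then change container volume by factor 0.5 (V_new/V_old).
Step 2:
                   L          J          E          B
  init       0.07525      4.445      1.262      11.04
  Δ         -0.05131   -0.03421    -0.0171     0.0171
  eq         0.02395      4.411      1.245      11.06
  solve Keq expr → x = 0.0171; check Q = 3.3240e+04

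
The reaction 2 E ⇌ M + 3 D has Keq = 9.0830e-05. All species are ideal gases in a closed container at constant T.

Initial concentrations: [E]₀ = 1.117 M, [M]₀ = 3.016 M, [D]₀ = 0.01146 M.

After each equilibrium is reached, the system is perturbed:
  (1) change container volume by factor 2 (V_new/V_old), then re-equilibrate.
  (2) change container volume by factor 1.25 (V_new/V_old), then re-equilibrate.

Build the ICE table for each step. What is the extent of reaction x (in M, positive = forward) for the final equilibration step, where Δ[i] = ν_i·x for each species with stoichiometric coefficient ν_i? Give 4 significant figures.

x = 0.001088 M

Q₀ = 3.6381e-06 vs Keq = 9.0830e-05 ⇒ Q<K, forward
Step 1:
                   E          M          D
  I            1.117      3.016    0.01146
  C         -0.01448   0.007239    0.02172
  E            1.103      3.023    0.03318
  solve Keq expr → x = 0.007239; check Q = 9.0830e-05
Then change container volume by factor 2 (V_new/V_old).
Step 2:
                   E          M          D
  I           0.5513      1.512    0.01659
  C        -0.006349   0.003174   0.009523
  E           0.5449      1.515    0.02611
  solve Keq expr → x = 0.003174; check Q = 9.0830e-05
Then change container volume by factor 1.25 (V_new/V_old).
Step 3:
                   E          M          D
  I           0.4359      1.212    0.02089
  C        -0.002175   0.001088   0.003263
  E           0.4338      1.213    0.02415
  solve Keq expr → x = 0.001088; check Q = 9.0830e-05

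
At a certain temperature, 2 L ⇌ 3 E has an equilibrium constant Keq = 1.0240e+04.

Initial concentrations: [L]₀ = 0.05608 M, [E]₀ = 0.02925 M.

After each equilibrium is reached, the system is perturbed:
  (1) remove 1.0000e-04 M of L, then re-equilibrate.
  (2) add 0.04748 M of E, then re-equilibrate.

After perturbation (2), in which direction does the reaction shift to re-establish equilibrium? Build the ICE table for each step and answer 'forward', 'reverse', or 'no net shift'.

Q₀ = 0.007957 vs Keq = 1.0240e+04 ⇒ Q<K, forward
Step 1:
                   L          E
  Initial    0.05608    0.02925
  Change    -0.05571    0.08356
  Equil   3.7442e-04     0.1128
  solve Keq expr → x = 0.02785; check Q = 1.0240e+04
Then remove 1.0000e-04 M of L.
Step 2:
                   L          E
  Initial 2.7442e-04     0.1128
  Change  9.9259e-05 -1.4889e-04
  Equil   3.7368e-04     0.1127
  solve Keq expr → x = -4.9629e-05; check Q = 1.0240e+04
Then add 0.04748 M of E.
Step 3:
                   L          E
  Initial 3.7368e-04     0.1601
  Change  2.5731e-04 -3.8597e-04
  Equil   6.3099e-04     0.1598
  solve Keq expr → x = -1.2866e-04; check Q = 1.0240e+04

Direction: reverse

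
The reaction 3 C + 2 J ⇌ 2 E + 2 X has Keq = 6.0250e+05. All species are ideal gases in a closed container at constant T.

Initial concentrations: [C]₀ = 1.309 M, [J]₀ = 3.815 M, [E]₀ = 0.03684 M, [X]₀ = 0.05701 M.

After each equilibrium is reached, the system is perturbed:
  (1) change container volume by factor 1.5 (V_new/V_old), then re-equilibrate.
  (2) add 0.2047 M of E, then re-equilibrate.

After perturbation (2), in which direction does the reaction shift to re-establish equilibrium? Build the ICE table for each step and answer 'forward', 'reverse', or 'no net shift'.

Q₀ = 1.3512e-07 vs Keq = 6.0250e+05 ⇒ Q<K, forward
Step 1:
                    C           J           E           X
  Initial       1.309       3.815     0.03684     0.05701
  Change       -1.304     -0.8692      0.8692      0.8692
  Equil      0.005126       2.946      0.9061      0.9263
  solve Keq expr → x = 0.4346; check Q = 6.0250e+05
Then change container volume by factor 1.5 (V_new/V_old).
Step 2:
                    C           J           E           X
  Initial    0.003418       1.964      0.6041      0.6175
  Change   4.9135e-04  3.2757e-04 -3.2757e-04 -3.2757e-04
  Equil      0.003909       1.964      0.6037      0.6172
  solve Keq expr → x = -1.6378e-04; check Q = 6.0250e+05
Then add 0.2047 M of E.
Step 3:
                    C           J           E           X
  Initial    0.003909       1.964      0.8084      0.6172
  Change   8.3404e-04  5.5602e-04 -5.5602e-04 -5.5602e-04
  Equil      0.004743       1.965      0.8079      0.6166
  solve Keq expr → x = -2.7801e-04; check Q = 6.0250e+05

Direction: reverse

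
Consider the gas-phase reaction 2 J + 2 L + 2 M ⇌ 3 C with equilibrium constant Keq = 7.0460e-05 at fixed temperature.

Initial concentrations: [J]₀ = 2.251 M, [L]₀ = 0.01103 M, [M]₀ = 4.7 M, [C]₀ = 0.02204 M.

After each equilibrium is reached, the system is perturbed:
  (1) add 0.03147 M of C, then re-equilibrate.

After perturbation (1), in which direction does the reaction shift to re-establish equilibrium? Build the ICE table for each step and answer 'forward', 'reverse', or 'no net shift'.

Direction: reverse

Q₀ = 7.8621e-04 vs Keq = 7.0460e-05 ⇒ Q>K, reverse
Step 1:
                  J         L         M         C
  Initial     2.251   0.01103       4.7   0.02204
  Change   0.005916  0.005916  0.005916 -0.008874
  Equil       2.257   0.01695     4.706   0.01317
  solve Keq expr → x = -0.002958; check Q = 7.0460e-05
Then add 0.03147 M of C.
Step 2:
                  J         L         M         C
  Initial     2.257   0.01695     4.706   0.04464
  Change    0.01599   0.01599   0.01599  -0.02399
  Equil       2.273   0.03294     4.722   0.02065
  solve Keq expr → x = -0.007996; check Q = 7.0460e-05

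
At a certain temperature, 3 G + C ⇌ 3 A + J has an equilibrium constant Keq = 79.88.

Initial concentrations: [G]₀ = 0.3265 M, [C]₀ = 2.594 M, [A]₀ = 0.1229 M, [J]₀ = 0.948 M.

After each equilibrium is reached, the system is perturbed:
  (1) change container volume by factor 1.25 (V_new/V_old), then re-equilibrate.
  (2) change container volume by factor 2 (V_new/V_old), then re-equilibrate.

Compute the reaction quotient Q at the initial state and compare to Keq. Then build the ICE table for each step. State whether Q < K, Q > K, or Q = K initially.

Q₀ = 0.01949 vs Keq = 79.88 ⇒ Q<K, forward
Step 1:
                  G         C         A         J
  I          0.3265     2.594    0.1229     0.948
  C         -0.2603  -0.08675    0.2603   0.08675
  E         0.06624     2.507    0.3832     1.035
  solve Keq expr → x = 0.08675; check Q = 79.88
Then change container volume by factor 1.25 (V_new/V_old).
Step 2:
                  G         C         A         J
  I         0.05299     2.006    0.3065    0.8278
  C               0         0         0         0
  E         0.05299     2.006    0.3065    0.8278
  solve Keq expr → x = 0; check Q = 79.88
Then change container volume by factor 2 (V_new/V_old).
Step 3:
                  G         C         A         J
  I          0.0265     1.003    0.1533    0.4139
  C               0         0         0         0
  E          0.0265     1.003    0.1533    0.4139
  solve Keq expr → x = 0; check Q = 79.88

Q₀ = 0.01949; Q < K (proceeds forward)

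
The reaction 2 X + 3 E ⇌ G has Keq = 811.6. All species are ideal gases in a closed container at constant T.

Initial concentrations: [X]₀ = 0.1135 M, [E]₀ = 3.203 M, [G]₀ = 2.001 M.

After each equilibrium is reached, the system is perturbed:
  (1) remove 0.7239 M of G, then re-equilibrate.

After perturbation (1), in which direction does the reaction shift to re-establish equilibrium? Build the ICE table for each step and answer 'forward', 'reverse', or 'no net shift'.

Q₀ = 4.727 vs Keq = 811.6 ⇒ Q<K, forward
Step 1:
                   X          E          G
  init        0.1135      3.203      2.001
  Δ           -0.104    -0.1561    0.05202
  eq        0.009457      3.047      2.053
  solve Keq expr → x = 0.05202; check Q = 811.6
Then remove 0.7239 M of G.
Step 2:
                   X          E          G
  init      0.009457      3.047      1.329
  Δ        -0.001835  -0.002752 9.1738e-04
  eq        0.007622      3.044       1.33
  solve Keq expr → x = 9.1738e-04; check Q = 811.6

Direction: forward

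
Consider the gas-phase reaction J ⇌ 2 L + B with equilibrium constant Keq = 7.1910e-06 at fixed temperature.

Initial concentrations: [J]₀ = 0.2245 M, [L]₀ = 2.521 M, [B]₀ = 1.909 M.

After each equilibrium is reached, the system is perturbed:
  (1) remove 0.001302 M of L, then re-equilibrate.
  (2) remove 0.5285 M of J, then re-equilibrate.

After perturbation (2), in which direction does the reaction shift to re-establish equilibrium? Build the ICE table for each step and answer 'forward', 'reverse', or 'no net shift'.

Direction: reverse

Q₀ = 54.04 vs Keq = 7.1910e-06 ⇒ Q>K, reverse
Step 1:
                    J           L           B
  I            0.2245       2.521       1.909
  C             1.258      -2.517      -1.258
  E             1.483    0.004049      0.6505
  solve Keq expr → x = -1.258; check Q = 7.1910e-06
Then remove 0.001302 M of L.
Step 2:
                    J           L           B
  I             1.483    0.002747      0.6505
  C       -6.4955e-04    0.001299  6.4955e-04
  E             1.482    0.004046      0.6512
  solve Keq expr → x = 6.4955e-04; check Q = 7.1910e-06
Then remove 0.5285 M of J.
Step 3:
                    J           L           B
  I            0.9538    0.004046      0.6512
  C        3.9938e-04 -7.9876e-04 -3.9938e-04
  E            0.9542    0.003247      0.6508
  solve Keq expr → x = -3.9938e-04; check Q = 7.1910e-06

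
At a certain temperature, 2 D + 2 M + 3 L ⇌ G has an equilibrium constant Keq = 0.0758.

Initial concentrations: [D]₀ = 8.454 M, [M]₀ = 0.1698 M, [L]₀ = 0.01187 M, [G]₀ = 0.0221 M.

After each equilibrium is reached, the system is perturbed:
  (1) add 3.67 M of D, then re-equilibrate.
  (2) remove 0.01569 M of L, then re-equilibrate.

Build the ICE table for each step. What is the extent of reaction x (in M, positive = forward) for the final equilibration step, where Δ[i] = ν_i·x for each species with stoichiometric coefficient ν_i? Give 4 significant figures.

Q₀ = 6413 vs Keq = 0.0758 ⇒ Q>K, reverse
Step 1:
                    D           M           L           G
  init          8.454      0.1698     0.01187      0.0221
  Δ           0.04396     0.04396     0.06595    -0.02198
  eq            8.498      0.2138     0.07782  1.1786e-04
  solve Keq expr → x = -0.02198; check Q = 0.0758
Then add 3.67 M of D.
Step 2:
                    D           M           L           G
  init          12.17      0.2138     0.07782  1.1786e-04
  Δ       -2.3981e-04 -2.3981e-04 -3.5972e-04  1.1991e-04
  eq            12.17      0.2135     0.07746  2.3777e-04
  solve Keq expr → x = 1.1991e-04; check Q = 0.0758
Then remove 0.01569 M of L.
Step 3:
                    D           M           L           G
  init          12.17      0.2135     0.06177  2.3777e-04
  Δ        2.2980e-04  2.2980e-04  3.4470e-04 -1.1490e-04
  eq            12.17      0.2138     0.06211  1.2287e-04
  solve Keq expr → x = -1.1490e-04; check Q = 0.0758

x = -1.1490e-04 M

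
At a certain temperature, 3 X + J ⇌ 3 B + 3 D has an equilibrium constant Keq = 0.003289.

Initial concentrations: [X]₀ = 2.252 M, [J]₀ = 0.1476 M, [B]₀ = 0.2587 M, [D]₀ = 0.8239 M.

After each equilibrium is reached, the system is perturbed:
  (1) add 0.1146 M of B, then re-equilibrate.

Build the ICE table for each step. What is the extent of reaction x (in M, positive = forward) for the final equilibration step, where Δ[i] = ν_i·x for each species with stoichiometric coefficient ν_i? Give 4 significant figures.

Q₀ = 0.005744 vs Keq = 0.003289 ⇒ Q>K, reverse
Step 1:
                  X         J         B         D
  Initial     2.252    0.1476    0.2587    0.8239
  Change    0.02858  0.009528  -0.02858  -0.02858
  Equil       2.281    0.1571    0.2301    0.7953
  solve Keq expr → x = -0.009528; check Q = 0.003289
Then add 0.1146 M of B.
Step 2:
                  X         J         B         D
  Initial     2.281    0.1571    0.3447    0.7953
  Change    0.07142   0.02381  -0.07142  -0.07142
  Equil       2.352    0.1809    0.2733    0.7239
  solve Keq expr → x = -0.02381; check Q = 0.003289

x = -0.02381 M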